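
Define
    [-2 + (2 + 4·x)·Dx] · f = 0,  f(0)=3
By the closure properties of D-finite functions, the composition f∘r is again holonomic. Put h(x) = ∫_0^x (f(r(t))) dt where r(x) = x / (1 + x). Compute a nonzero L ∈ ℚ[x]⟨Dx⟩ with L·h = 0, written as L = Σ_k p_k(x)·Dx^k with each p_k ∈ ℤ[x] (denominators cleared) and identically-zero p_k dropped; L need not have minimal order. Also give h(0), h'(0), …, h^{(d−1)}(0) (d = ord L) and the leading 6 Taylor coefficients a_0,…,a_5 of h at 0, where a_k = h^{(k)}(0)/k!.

f: a_k = 3, 3, -3/2, 3/2, -15/8, 21/8, …
h₀=f(r): pull back L_f along r ⇒ L₀.
∫: right-multiply L₀ by Dx.
L = -Dx + (1 + 4·x + 3·x^2)·Dx^2  (order 2).
h: a_k = 0, 3, 3/2, -3/2, 15/8, -111/40, …
ICs: h(0) = 0, h′(0) = 3.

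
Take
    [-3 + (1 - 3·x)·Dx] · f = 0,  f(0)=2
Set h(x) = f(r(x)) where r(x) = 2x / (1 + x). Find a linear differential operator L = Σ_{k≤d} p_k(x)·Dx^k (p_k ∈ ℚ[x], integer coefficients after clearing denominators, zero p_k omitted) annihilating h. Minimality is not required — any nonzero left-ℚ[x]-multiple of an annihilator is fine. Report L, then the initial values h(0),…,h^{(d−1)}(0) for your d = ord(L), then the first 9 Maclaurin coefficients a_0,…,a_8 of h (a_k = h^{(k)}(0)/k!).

L = 6 + (-1 + 4·x + 5·x^2)·Dx  (order 1).
h: a_k = 2, 12, 60, 300, 1500, 7500, 37500, 187500, 937500, …
ICs: h(0) = 2.

f: a_k = 2, 6, 18, 54, 162, 486, 1458, 4374, 13122, …
Change of var in L_f (x↦r) gives L₀.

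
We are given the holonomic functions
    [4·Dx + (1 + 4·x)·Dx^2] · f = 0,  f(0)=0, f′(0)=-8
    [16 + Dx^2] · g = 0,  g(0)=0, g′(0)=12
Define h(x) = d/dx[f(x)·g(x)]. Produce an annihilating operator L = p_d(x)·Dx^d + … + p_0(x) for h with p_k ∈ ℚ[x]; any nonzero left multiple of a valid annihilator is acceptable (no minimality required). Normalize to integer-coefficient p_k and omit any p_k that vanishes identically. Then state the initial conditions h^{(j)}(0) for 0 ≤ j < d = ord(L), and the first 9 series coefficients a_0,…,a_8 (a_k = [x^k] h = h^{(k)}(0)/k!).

L = (-6400 - 45056·x - 172032·x^2 + 196608·x^3 + 2818048·x^4 + 6291456·x^5 + 4194304·x^6) + (-1536 - 8192·x + 20480·x^2 + 245760·x^3 + 655360·x^4 + 524288·x^5)·Dx + (-448 - 2816·x - 3584·x^2 + 73728·x^3 + 401408·x^4 + 786432·x^5 + 524288·x^6)·Dx^2 + (-96 - 512·x + 1280·x^2 + 15360·x^3 + 40960·x^4 + 32768·x^5)·Dx^3 + (-3 + 448·x^2 + 3840·x^3 + 14080·x^4 + 24576·x^5 + 16384·x^6)·Dx^4  (order 4).
h: a_k = 0, -192, 576, -1024, 5120, -22528, 444416/5, -7405568/21, 9830400/7, …
ICs: h(0) = 0, h′(0) = -192, h′′(0) = 1152, h′′′(0) = -6144.

f: a_k = 0, -8, 16, -128/3, 128, -2048/5, 4096/3, -32768/7, 16384, …
g: a_k = 0, 12, 0, -32, 0, 128/5, 0, -1024/105, 0, …
Sym-product of L_f,L_g gives L₀ (≤ ord 4).
Differentiate: ansatz ord ≤ ord L₀ ⇒ L.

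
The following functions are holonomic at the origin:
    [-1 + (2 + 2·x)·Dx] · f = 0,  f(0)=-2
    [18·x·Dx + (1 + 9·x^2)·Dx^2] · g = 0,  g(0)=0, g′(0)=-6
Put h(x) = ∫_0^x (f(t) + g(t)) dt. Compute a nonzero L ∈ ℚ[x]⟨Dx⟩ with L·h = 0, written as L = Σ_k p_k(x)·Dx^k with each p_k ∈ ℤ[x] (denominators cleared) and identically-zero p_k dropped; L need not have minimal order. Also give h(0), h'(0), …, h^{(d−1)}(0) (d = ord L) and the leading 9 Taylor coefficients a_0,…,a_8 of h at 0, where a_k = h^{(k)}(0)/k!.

f: a_k = -2, -1, 1/4, -1/8, 5/64, -7/128, 21/512, -33/1024, 429/16384, …
g: a_k = 0, -6, 0, 18, 0, -486/5, 0, 4374/7, 0, …
f+g: L₀ = lclm(L_f,L_g), ord ≤ 1+2.
h=∫₀ˣh₀: take L = L₀·Dx.
L = (-36 - 90·x + 972·x^2 + 486·x^3)·Dx^2 + (-75 - 144·x + 1818·x^2 + 3888·x^3 + 1701·x^4)·Dx^3 + (-2 + 70·x + 108·x^2 + 684·x^3 + 1134·x^4 + 486·x^5)·Dx^4  (order 4).
h: a_k = 0, -2, -7/2, 1/12, 143/32, 1/64, -62243/3840, 3/512, 4478745/57344, …
ICs: h(0) = 0, h′(0) = -2, h′′(0) = -7, h′′′(0) = 1/2.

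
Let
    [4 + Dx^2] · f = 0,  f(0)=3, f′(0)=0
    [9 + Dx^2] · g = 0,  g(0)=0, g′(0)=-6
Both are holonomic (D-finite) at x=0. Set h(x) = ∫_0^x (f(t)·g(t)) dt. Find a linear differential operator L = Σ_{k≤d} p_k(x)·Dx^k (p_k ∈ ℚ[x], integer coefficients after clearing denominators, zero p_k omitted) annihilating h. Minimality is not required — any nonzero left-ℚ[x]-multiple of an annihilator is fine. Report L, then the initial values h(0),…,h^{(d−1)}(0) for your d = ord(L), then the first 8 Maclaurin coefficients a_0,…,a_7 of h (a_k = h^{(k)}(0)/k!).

L = 25·Dx + 26·Dx^3 + Dx^5  (order 5).
h: a_k = 0, 0, -9, 0, 63/4, 0, -521/40, 0, …
ICs: h(0) = 0, h′(0) = 0, h′′(0) = -18, h′′′(0) = 0, h′′′′(0) = 378.

f: a_k = 3, 0, -6, 0, 2, 0, -4/15, 0, …
g: a_k = 0, -6, 0, 9, 0, -81/20, 0, 243/280, …
L₀ := L_f ⊗_s L_g (sym. prod.), ord ≤ 4.
h=∫₀ˣh₀: take L = L₀·Dx.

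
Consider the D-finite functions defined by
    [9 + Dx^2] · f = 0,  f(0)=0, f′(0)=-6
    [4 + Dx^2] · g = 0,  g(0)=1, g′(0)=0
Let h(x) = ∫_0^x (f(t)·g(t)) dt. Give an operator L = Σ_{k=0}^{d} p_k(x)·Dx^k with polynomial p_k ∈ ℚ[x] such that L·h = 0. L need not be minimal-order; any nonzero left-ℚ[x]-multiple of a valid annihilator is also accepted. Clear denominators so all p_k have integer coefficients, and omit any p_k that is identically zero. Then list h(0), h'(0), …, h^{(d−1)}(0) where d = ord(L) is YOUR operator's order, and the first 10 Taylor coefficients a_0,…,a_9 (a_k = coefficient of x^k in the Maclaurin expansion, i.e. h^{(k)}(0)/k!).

L = 25·Dx + 26·Dx^3 + Dx^5  (order 5).
h: a_k = 0, 0, -3, 0, 21/4, 0, -521/120, 0, 13021/6720, 0, …
ICs: h(0) = 0, h′(0) = 0, h′′(0) = -6, h′′′(0) = 0, h′′′′(0) = 126.

f: a_k = 0, -6, 0, 9, 0, -81/20, 0, 243/280, 0, -243/2240, …
g: a_k = 1, 0, -2, 0, 2/3, 0, -4/45, 0, 2/315, 0, …
Sym-product of L_f,L_g gives L₀ (≤ ord 4).
Integrate: L := L₀·Dx.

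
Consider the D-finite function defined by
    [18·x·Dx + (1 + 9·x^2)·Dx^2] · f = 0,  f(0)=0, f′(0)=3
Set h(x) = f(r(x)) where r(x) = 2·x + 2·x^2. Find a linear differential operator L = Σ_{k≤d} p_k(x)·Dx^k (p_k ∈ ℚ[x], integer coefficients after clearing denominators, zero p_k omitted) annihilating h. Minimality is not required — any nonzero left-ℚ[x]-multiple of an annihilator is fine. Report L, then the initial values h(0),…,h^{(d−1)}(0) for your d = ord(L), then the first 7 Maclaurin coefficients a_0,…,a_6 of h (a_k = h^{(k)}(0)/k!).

f: a_k = 0, 3, 0, -9, 0, 243/5, 0, …
Substitute x→r, Dx→(1/r')Dx; clear ⇒ L₀.
L = (-2 + 72·x + 288·x^2 + 432·x^3 + 216·x^4)·Dx + (1 + 2·x + 36·x^2 + 144·x^3 + 180·x^4 + 72·x^5)·Dx^2  (order 2).
h: a_k = 0, 6, 6, -72, -216, 6696/5, 7704, …
ICs: h(0) = 0, h′(0) = 6.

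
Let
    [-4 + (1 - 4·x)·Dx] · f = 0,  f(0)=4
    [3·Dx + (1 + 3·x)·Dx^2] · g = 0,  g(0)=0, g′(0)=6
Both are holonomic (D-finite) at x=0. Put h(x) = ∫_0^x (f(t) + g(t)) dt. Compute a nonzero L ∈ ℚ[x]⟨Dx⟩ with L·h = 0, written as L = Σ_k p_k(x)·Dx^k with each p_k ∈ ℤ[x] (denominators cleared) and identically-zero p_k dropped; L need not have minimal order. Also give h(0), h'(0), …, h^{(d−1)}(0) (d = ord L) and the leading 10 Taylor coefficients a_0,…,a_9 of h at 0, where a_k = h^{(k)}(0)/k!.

L = (432 + 288·x)·Dx^2 + (78 + 720·x + 576·x^2)·Dx^3 + (-11 - x + 144·x^2 + 144·x^3)·Dx^4  (order 4).
h: a_k = 0, 4, 11, 55/3, 137/2, 1967/10, 10483/15, 16141/7, 231563/28, 1042015/36, …
ICs: h(0) = 0, h′(0) = 4, h′′(0) = 22, h′′′(0) = 110.

f: a_k = 4, 16, 64, 256, 1024, 4096, 16384, 65536, 262144, 1048576, …
g: a_k = 0, 6, -9, 18, -81/2, 486/5, -243, 4374/7, -6561/4, 4374, …
L₀ := lclm(L_f,L_g); ord L₀ ≤ 1+2.
Integrate: L := L₀·Dx.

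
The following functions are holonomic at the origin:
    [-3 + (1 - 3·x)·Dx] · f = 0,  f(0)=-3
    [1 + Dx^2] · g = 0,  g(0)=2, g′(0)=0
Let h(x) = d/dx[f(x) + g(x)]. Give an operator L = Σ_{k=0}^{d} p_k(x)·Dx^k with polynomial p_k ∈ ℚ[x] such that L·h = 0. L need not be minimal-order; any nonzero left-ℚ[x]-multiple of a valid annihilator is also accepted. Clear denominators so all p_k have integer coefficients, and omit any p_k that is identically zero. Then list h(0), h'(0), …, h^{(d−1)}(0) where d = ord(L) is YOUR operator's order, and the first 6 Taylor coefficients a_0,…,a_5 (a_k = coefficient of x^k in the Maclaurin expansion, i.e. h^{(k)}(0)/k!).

f: a_k = -3, -9, -27, -81, -243, -729, …
g: a_k = 2, 0, -1, 0, 1/12, 0, …
L₀ := lclm(L_f,L_g); ord L₀ ≤ 1+2.
h=h₀': d/dx-closure on L₀ ⇒ L.
L = (654 - 36·x + 54·x^2) + (-55 + 171·x - 27·x^2 + 27·x^3)·Dx + (654 - 36·x + 54·x^2)·Dx^2 + (-55 + 171·x - 27·x^2 + 27·x^3)·Dx^3  (order 3).
h: a_k = -9, -56, -243, -2915/3, -3645, -787321/60, …
ICs: h(0) = -9, h′(0) = -56, h′′(0) = -486.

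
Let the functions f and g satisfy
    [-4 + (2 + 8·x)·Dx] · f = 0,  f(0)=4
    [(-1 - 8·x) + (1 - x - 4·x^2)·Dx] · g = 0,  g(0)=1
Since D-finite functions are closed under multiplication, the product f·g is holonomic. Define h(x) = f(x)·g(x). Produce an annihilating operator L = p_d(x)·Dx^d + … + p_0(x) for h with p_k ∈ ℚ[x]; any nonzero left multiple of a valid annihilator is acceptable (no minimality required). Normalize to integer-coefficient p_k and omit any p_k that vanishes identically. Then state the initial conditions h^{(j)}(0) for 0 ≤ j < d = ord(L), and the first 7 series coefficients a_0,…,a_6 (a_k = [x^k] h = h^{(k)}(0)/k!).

L = (3 + 10·x + 24·x^2) + (-1 - 3·x + 8·x^2 + 16·x^3)·Dx  (order 1).
h: a_k = 4, 12, 20, 84, 124, 572, 732, …
ICs: h(0) = 4.

f: a_k = 4, 8, -8, 16, -40, 112, -336, …
g: a_k = 1, 1, 5, 9, 29, 65, 181, …
Product ⇒ symmetric product L₀, ord ≤ 1.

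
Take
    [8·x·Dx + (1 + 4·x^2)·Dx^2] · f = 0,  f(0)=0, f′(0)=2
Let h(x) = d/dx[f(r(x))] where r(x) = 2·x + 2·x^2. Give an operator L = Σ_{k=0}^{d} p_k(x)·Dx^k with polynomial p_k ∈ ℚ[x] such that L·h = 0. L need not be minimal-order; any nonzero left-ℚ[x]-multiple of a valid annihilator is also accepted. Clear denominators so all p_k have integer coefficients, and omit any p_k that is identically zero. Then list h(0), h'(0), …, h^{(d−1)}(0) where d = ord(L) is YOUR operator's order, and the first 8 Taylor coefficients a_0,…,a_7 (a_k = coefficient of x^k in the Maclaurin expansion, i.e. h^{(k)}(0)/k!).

L = (-2 + 32·x + 128·x^2 + 192·x^3 + 96·x^4) + (1 + 2·x + 16·x^2 + 64·x^3 + 80·x^4 + 32·x^5)·Dx  (order 1).
h: a_k = 4, 8, -64, -256, 704, 6016, -2048, -114688, …
ICs: h(0) = 4.

f: a_k = 0, 2, 0, -8/3, 0, 32/5, 0, -128/7, …
Change of var in L_f (x↦r) gives L₀.
Differentiate: ansatz ord ≤ ord L₀ ⇒ L.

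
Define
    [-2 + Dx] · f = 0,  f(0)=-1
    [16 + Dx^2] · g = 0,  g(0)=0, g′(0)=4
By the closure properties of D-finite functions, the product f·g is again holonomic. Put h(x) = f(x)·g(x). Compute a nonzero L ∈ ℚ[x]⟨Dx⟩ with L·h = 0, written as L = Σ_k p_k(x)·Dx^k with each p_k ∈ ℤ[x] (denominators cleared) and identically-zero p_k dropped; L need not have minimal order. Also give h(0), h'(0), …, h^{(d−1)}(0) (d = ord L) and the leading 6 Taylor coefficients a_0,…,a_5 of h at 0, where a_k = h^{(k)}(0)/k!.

f: a_k = -1, -2, -2, -4/3, -2/3, -4/15, …
g: a_k = 0, 4, 0, -32/3, 0, 128/15, …
h₀=f·g: eliminate ⇒ L₀, order ≤ 1·2.
L = 20 - 4·Dx + Dx^2  (order 2).
h: a_k = 0, -4, -8, 8/3, 16, 152/15, …
ICs: h(0) = 0, h′(0) = -4.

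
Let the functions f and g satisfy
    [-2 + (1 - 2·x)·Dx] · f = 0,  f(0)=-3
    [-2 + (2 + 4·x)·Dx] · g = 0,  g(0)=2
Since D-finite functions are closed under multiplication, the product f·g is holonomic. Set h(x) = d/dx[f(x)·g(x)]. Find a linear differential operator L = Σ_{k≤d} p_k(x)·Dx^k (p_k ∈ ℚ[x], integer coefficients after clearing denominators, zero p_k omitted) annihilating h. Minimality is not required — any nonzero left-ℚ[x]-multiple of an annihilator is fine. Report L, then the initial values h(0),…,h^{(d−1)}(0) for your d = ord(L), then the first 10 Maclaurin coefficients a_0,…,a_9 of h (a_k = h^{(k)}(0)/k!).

L = (11 + 36·x + 12·x^2) + (-3 - 2·x + 12·x^2 + 8·x^3)·Dx  (order 1).
h: a_k = -18, -66, -207, -537, -5475/4, -12951/4, -61131/8, -138441/8, -2511243/64, -5544075/64, …
ICs: h(0) = -18.

f: a_k = -3, -6, -12, -24, -48, -96, -192, -384, -768, -1536, …
g: a_k = 2, 2, -1, 1, -5/4, 7/4, -21/8, 33/8, -429/64, 715/64, …
L₀ := L_f ⊗_s L_g (sym. prod.), ord ≤ 1.
h₀' ⇒ L via d/dx closure of L₀.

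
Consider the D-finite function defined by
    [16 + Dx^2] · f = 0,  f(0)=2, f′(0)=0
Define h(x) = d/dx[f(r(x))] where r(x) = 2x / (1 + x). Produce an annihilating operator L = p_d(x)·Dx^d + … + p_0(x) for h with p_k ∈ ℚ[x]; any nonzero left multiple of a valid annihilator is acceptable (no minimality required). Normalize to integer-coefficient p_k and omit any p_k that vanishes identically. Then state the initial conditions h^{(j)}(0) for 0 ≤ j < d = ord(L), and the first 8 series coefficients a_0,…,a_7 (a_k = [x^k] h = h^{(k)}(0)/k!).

L = (70 + 12·x + 6·x^2) + (6 + 18·x + 18·x^2 + 6·x^3)·Dx + (1 + 4·x + 6·x^2 + 4·x^3 + x^4)·Dx^2  (order 2).
h: a_k = 0, -128, 384, 1792/3, -16640/3, 212864/15, -72576/5, -7461376/315, …
ICs: h(0) = 0, h′(0) = -128.

f: a_k = 2, 0, -16, 0, 64/3, 0, -512/45, 0, …
h₀=f(r): pull back L_f along r ⇒ L₀.
h=h₀': d/dx-closure on L₀ ⇒ L.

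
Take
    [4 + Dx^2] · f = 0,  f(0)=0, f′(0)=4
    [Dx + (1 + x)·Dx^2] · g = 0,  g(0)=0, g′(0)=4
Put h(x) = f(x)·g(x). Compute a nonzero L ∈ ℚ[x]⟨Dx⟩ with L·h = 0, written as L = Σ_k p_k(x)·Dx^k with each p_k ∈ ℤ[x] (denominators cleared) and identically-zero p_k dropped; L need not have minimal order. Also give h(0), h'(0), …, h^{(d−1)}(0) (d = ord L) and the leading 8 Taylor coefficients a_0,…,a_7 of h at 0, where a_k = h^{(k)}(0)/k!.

L = (168 + 864·x + 1456·x^2 + 1024·x^3 + 256·x^4) + (112 + 368·x + 384·x^2 + 128·x^3)·Dx + (102 + 464·x + 744·x^2 + 512·x^3 + 128·x^4)·Dx^2 + (28 + 92·x + 96·x^2 + 32·x^3)·Dx^3 + (15 + 62·x + 95·x^2 + 64·x^3 + 16·x^4)·Dx^4  (order 4).
h: a_k = 0, 0, 16, -8, -16/3, 4/3, 16/9, -16/15, …
ICs: h(0) = 0, h′(0) = 0, h′′(0) = 32, h′′′(0) = -48.

f: a_k = 0, 4, 0, -8/3, 0, 8/15, 0, -16/315, …
g: a_k = 0, 4, -2, 4/3, -1, 4/5, -2/3, 4/7, …
Sym-product of L_f,L_g gives L₀ (≤ ord 4).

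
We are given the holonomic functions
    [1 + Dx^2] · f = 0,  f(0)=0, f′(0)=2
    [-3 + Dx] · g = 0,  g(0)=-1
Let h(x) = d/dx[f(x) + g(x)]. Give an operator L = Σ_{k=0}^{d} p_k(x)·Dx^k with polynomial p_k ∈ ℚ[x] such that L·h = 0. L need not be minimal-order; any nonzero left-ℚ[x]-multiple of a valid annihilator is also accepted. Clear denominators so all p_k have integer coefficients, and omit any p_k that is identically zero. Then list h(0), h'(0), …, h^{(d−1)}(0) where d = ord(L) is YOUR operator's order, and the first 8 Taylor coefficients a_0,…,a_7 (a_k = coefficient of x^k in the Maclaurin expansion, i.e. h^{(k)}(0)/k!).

L = 3 - Dx + 3·Dx^2 - Dx^3  (order 3).
h: a_k = -1, -9, -29/2, -27/2, -241/24, -243/40, -2189/720, -729/560, …
ICs: h(0) = -1, h′(0) = -9, h′′(0) = -29.

f: a_k = 0, 2, 0, -1/3, 0, 1/60, 0, -1/2520, …
g: a_k = -1, -3, -9/2, -9/2, -27/8, -81/40, -81/80, -243/560, …
Weyl lclm of L_f,L_g ⇒ L₀ (ord ≤ 3).
Derive L from L₀ (diff closure).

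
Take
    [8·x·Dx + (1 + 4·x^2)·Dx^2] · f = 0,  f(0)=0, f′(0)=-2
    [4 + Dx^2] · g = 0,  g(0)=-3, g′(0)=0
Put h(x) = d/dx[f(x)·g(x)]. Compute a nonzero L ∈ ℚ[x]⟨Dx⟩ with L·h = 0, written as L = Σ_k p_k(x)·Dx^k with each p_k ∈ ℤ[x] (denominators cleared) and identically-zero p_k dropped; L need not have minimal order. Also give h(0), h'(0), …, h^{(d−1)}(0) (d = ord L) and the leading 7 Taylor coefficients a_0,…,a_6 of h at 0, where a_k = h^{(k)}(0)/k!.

f: a_k = 0, -2, 0, 8/3, 0, -32/5, 0, …
g: a_k = -3, 0, 6, 0, -2, 0, 4/15, …
f·g: L₀ = L_f ⊗_s L_g, ord ≤ 2·2.
Derive L from L₀ (diff closure).
L = (880 + 9408·x^2 + 59008·x^4 + 49152·x^6 + 24576·x^8 + 16384·x^10 + 32768·x^12) + (544·x + 9088·x^3 + 35840·x^5 + 40960·x^7 + 40960·x^9 + 32768·x^11)·Dx + (240 + 2720·x^2 + 17088·x^4 + 18944·x^6 + 16384·x^8 + 16384·x^10 + 16384·x^12)·Dx^2 + (136·x + 2272·x^3 + 8960·x^5 + 10240·x^7 + 10240·x^9 + 8192·x^11)·Dx^3 + (5 + 92·x^2 + 584·x^4 + 1664·x^6 + 2560·x^8 + 3072·x^10 + 2048·x^12)·Dx^4  (order 4).
h: a_k = 6, 0, -60, 0, 196, 0, -10408/15, …
ICs: h(0) = 6, h′(0) = 0, h′′(0) = -120, h′′′(0) = 0.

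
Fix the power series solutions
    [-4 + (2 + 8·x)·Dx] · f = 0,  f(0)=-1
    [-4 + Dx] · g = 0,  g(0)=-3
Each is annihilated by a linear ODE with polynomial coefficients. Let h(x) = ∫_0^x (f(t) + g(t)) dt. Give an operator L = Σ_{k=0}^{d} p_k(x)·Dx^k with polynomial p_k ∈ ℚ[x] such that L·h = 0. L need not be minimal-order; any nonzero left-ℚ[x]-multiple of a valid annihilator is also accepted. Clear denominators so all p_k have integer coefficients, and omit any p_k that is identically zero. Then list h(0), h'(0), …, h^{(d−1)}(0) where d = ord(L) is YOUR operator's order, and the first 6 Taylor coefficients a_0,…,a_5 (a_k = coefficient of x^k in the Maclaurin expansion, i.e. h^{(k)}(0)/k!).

L = (24 + 64·x)·Dx + (-10 - 64·x - 128·x^2)·Dx^2 + (1 + 12·x + 32·x^2)·Dx^3  (order 3).
h: a_k = 0, -4, -7, -22/3, -9, -22/5, …
ICs: h(0) = 0, h′(0) = -4, h′′(0) = -14.

f: a_k = -1, -2, 2, -4, 10, -28, …
g: a_k = -3, -12, -24, -32, -32, -128/5, …
Sum ⇒ L₀ = lclm(L_f,L_g) in ℚ(x)⟨Dx⟩.
h=∫h₀ ⇒ L = L₀·Dx.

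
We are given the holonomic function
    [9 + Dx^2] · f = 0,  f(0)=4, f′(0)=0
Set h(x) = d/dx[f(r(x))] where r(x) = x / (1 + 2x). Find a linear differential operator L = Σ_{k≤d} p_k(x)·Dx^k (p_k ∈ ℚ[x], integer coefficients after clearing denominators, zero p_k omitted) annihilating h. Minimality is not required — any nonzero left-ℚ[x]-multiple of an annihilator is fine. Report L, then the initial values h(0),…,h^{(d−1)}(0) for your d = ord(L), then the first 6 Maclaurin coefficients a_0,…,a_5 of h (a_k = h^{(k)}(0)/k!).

L = (33 + 96·x + 96·x^2) + (12 + 72·x + 144·x^2 + 96·x^3)·Dx + (1 + 8·x + 24·x^2 + 32·x^3 + 16·x^4)·Dx^2  (order 2).
h: a_k = 0, -36, 216, -810, 2340, -54243/10, …
ICs: h(0) = 0, h′(0) = -36.

f: a_k = 4, 0, -18, 0, 27/2, 0, …
Substitute x→r, Dx→(1/r')Dx; clear ⇒ L₀.
h₀' ⇒ L via d/dx closure of L₀.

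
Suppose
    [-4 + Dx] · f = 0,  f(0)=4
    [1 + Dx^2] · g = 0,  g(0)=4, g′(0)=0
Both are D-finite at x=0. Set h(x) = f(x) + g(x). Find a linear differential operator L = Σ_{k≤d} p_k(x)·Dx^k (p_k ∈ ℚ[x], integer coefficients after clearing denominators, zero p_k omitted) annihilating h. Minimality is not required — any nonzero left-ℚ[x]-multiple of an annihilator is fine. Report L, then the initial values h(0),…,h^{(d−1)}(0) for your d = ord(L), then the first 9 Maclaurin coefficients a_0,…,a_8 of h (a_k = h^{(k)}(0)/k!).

L = -4 + Dx - 4·Dx^2 + Dx^3  (order 3).
h: a_k = 8, 16, 30, 128/3, 257/6, 512/15, 91/4, 4096/315, 65537/10080, …
ICs: h(0) = 8, h′(0) = 16, h′′(0) = 60.

f: a_k = 4, 16, 32, 128/3, 128/3, 512/15, 1024/45, 4096/315, 2048/315, …
g: a_k = 4, 0, -2, 0, 1/6, 0, -1/180, 0, 1/10080, …
h₀=f+g: left-lcm gives L₀, ord ≤ 3.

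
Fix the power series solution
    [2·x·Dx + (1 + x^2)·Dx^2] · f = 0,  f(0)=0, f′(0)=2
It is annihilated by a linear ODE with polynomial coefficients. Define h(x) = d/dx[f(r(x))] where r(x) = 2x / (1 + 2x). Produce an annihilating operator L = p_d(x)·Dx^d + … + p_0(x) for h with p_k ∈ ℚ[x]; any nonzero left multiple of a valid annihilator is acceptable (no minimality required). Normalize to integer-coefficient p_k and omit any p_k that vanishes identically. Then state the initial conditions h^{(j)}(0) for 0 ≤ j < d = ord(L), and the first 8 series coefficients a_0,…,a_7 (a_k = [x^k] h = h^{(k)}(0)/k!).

f: a_k = 0, 2, 0, -2/3, 0, 2/5, 0, -2/7, …
Change of var in L_f (x↦r) gives L₀.
Derive L from L₀ (diff closure).
L = (4 + 16·x) + (1 + 4·x + 8·x^2)·Dx  (order 1).
h: a_k = 4, -16, 32, 0, -256, 1024, -2048, 0, …
ICs: h(0) = 4.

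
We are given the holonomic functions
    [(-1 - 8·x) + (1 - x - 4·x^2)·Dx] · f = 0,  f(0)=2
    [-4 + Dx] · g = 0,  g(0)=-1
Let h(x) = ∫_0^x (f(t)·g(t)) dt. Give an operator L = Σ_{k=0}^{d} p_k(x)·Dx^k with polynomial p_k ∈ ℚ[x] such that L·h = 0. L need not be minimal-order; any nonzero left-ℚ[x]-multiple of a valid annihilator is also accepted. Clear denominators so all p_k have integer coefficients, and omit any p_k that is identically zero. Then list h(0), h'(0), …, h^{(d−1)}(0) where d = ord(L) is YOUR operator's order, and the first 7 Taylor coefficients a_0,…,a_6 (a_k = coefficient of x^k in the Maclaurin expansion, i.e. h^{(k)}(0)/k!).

L = (5 + 4·x - 16·x^2)·Dx + (-1 + x + 4·x^2)·Dx^2  (order 2).
h: a_k = 0, -2, -5, -34/3, -143/6, -758/15, -4883/45, …
ICs: h(0) = 0, h′(0) = -2.

f: a_k = 2, 2, 10, 18, 58, 130, 362, …
g: a_k = -1, -4, -8, -32/3, -32/3, -128/15, -256/45, …
f·g: L₀ = L_f ⊗_s L_g, ord ≤ 1·1.
∫: right-multiply L₀ by Dx.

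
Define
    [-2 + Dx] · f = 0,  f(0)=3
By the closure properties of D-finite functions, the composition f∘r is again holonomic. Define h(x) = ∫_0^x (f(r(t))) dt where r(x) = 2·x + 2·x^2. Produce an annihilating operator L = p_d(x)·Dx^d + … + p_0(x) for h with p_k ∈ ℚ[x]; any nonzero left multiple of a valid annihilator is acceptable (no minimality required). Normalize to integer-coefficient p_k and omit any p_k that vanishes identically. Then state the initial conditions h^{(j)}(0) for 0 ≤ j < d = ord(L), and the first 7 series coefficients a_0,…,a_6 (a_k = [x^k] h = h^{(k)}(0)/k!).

f: a_k = 3, 6, 6, 4, 2, 4/5, 4/15, …
L₀ from L_f via x↦r, Dx↦r'^{-1}Dx.
Integrate: L := L₀·Dx.
L = (-4 - 8·x)·Dx + Dx^2  (order 2).
h: a_k = 0, 3, 6, 12, 20, 152/5, 208/5, …
ICs: h(0) = 0, h′(0) = 3.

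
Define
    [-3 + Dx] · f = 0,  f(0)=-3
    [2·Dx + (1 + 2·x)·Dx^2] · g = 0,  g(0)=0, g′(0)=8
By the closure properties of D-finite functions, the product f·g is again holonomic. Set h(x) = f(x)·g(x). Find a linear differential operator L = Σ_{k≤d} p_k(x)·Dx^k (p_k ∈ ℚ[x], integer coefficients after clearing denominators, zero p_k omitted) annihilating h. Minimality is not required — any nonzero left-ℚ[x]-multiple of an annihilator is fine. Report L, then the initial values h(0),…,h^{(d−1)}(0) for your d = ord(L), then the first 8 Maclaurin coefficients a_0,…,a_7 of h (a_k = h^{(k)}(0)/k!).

f: a_k = -3, -9, -27/2, -27/2, -81/8, -243/40, -243/80, -729/560, …
g: a_k = 0, 8, -8, 32/3, -16, 128/5, -128/3, 512/7, …
h₀=f·g: eliminate ⇒ L₀, order ≤ 1·2.
L = (3 + 18·x) + (-4 - 12·x)·Dx + (1 + 2·x)·Dx^2  (order 2).
h: a_k = 0, -24, -48, -68, -48, -249/5, 2, -3411/70, …
ICs: h(0) = 0, h′(0) = -24.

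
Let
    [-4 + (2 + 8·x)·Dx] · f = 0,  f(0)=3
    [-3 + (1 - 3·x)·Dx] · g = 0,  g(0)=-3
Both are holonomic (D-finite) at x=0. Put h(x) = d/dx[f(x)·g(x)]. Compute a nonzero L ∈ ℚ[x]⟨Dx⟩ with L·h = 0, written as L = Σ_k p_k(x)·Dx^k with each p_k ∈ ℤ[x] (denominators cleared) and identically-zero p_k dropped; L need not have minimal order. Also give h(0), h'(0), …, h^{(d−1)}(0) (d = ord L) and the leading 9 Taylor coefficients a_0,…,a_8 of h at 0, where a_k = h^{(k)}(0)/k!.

L = (26 + 180·x + 108·x^2) + (-5 - 11·x + 54·x^2 + 72·x^3)·Dx  (order 1).
h: a_k = -45, -234, -1161, -4284, -17325, -57834, -219051, -689256, -2557899, …
ICs: h(0) = -45.

f: a_k = 3, 6, -6, 12, -30, 84, -252, 792, -2574, …
g: a_k = -3, -9, -27, -81, -243, -729, -2187, -6561, -19683, …
Sym-product of L_f,L_g gives L₀ (≤ ord 1).
Differentiate: ansatz ord ≤ ord L₀ ⇒ L.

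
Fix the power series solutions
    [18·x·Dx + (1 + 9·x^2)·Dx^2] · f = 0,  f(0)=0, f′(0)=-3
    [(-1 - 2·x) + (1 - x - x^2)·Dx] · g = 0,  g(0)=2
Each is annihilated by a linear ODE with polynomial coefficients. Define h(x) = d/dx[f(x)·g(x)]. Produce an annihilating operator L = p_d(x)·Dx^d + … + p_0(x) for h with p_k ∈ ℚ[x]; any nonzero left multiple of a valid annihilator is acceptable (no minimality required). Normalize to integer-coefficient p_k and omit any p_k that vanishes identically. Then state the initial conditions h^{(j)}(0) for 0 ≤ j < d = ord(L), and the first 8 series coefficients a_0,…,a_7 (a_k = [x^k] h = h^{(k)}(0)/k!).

f: a_k = 0, -3, 0, 9, 0, -243/5, 0, 2187/7, …
g: a_k = 2, 2, 4, 6, 10, 16, 26, 42, …
L₀ := L_f ⊗_s L_g (sym. prod.), ord ≤ 2.
Derive L from L₀ (diff closure).
L = (-30 + 1134·x^2 + 1944·x^3 + 2916·x^4) + (12 + 42·x - 108·x^2 + 198·x^3 + 1944·x^4 + 1944·x^5)·Dx + (-1 - 8·x - 26·x^2 - 36·x^3 - 126·x^4 + 324·x^5 + 243·x^6)·Dx^2  (order 2).
h: a_k = -6, -12, 18, 0, -456, -2736/5, 15486/5, 98352/35, …
ICs: h(0) = -6, h′(0) = -12.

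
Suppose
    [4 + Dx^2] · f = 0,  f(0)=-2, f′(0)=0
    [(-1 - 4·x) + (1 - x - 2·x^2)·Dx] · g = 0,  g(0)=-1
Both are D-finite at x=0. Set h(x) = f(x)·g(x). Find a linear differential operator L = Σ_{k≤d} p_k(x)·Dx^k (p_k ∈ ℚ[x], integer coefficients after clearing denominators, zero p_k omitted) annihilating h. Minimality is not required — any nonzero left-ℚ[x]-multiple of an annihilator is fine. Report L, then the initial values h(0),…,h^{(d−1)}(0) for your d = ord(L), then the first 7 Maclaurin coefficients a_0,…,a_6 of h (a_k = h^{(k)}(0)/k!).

L = (4·x + 8·x^2) + (2 + 8·x)·Dx + (-1 + x + 2·x^2)·Dx^2  (order 2).
h: a_k = 2, 2, 2, 6, 34/3, 70/3, 2062/45, …
ICs: h(0) = 2, h′(0) = 2.

f: a_k = -2, 0, 4, 0, -4/3, 0, 8/45, …
g: a_k = -1, -1, -3, -5, -11, -21, -43, …
Product ⇒ symmetric product L₀, ord ≤ 2.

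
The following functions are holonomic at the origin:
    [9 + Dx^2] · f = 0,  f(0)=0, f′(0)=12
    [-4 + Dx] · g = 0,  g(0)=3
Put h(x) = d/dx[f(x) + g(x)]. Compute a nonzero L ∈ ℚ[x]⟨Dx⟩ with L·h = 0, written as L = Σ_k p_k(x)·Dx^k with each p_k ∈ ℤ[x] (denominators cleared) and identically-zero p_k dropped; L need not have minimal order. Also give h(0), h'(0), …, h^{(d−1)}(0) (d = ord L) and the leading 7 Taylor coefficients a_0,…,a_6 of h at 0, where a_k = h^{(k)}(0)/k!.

f: a_k = 0, 12, 0, -18, 0, 81/10, 0, …
g: a_k = 3, 12, 24, 32, 32, 128/5, 256/15, …
L₀ := lclm(L_f,L_g); ord L₀ ≤ 2+1.
Differentiate: ansatz ord ≤ ord L₀ ⇒ L.
L = 36 - 9·Dx + 4·Dx^2 - Dx^3  (order 3).
h: a_k = 24, 48, 42, 128, 337/2, 512/5, 3367/60, …
ICs: h(0) = 24, h′(0) = 48, h′′(0) = 84.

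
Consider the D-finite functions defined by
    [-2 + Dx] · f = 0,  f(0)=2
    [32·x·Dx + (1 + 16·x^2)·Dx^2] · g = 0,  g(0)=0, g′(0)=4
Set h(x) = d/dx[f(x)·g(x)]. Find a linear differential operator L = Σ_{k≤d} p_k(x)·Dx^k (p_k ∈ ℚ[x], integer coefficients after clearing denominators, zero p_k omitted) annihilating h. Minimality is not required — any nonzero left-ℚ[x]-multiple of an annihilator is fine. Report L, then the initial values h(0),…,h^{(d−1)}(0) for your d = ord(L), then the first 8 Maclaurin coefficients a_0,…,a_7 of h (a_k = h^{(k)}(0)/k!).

f: a_k = 2, 4, 4, 8/3, 4/3, 8/15, 8/45, 16/315, …
g: a_k = 0, 4, 0, -64/3, 0, 1024/5, 0, -16384/7, …
h₀=f·g: eliminate ⇒ L₀, order ≤ 1·2.
h₀' ⇒ L via d/dx closure of L₀.
L = (-28 - 128·x + 1664·x^2 - 2048·x^3 + 1024·x^4) + (12 + 96·x - 896·x^2 + 1536·x^3 - 1024·x^4)·Dx + (1 - 16·x + 32·x^2 - 256·x^3 + 256·x^4)·Dx^2  (order 2).
h: a_k = 8, 32, -80, -896/3, 1648, 13760/3, -408416/15, -22244864/315, …
ICs: h(0) = 8, h′(0) = 32.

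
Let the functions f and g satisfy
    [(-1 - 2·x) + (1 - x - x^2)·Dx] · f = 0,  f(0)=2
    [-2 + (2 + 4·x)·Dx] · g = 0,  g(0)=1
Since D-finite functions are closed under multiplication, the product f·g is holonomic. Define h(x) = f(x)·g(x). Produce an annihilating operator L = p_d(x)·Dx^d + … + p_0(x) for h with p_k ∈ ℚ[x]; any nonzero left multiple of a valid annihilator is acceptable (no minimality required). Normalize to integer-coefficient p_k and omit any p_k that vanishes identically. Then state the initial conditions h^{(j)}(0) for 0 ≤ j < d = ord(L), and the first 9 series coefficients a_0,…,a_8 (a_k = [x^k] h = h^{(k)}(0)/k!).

f: a_k = 2, 2, 4, 6, 10, 16, 26, 42, 68, …
g: a_k = 1, 1, -1/2, 1/2, -5/8, 7/8, -21/16, 33/16, -429/128, …
Product ⇒ symmetric product L₀, ord ≤ 1.
L = (2 + 3·x + 3·x^2) + (-1 - x + 3·x^2 + 2·x^3)·Dx  (order 1).
h: a_k = 2, 4, 5, 10, 55/4, 51/2, 293/8, 265/4, 6155/64, …
ICs: h(0) = 2.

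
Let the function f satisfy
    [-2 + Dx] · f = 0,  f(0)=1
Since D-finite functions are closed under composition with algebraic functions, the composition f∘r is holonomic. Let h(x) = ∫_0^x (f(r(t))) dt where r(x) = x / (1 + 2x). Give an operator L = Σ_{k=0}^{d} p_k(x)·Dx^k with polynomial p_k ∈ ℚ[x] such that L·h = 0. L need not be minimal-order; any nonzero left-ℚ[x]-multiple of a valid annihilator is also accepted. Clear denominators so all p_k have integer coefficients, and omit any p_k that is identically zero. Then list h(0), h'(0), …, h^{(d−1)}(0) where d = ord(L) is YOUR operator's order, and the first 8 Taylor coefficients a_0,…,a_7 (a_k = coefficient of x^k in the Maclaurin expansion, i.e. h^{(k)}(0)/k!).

L = -2·Dx + (1 + 4·x + 4·x^2)·Dx^2  (order 2).
h: a_k = 0, 1, 1, -2/3, 1/3, 2/15, -38/45, 604/315, …
ICs: h(0) = 0, h′(0) = 1.

f: a_k = 1, 2, 2, 4/3, 2/3, 4/15, 4/45, 8/315, …
f∘r: x↦r, Dx↦Dx/r' in L_f ⇒ L₀.
h=∫₀ˣh₀: take L = L₀·Dx.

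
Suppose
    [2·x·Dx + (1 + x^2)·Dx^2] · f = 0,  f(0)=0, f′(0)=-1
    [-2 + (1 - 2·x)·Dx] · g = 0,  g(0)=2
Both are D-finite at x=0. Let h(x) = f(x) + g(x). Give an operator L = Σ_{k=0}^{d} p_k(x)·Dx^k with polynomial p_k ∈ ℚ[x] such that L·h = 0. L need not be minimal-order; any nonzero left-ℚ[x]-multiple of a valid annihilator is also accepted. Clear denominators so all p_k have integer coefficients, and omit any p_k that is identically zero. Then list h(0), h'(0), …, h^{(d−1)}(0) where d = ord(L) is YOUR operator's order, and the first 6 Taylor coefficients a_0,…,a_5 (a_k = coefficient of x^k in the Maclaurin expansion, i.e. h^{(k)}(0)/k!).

L = (4 - 32·x - 12·x^2)·Dx + (-13 + 4·x - 25·x^2 - 12·x^3)·Dx^2 + (2 - 3·x - 3·x^3 - 2·x^4)·Dx^3  (order 3).
h: a_k = 2, 3, 8, 49/3, 32, 319/5, …
ICs: h(0) = 2, h′(0) = 3, h′′(0) = 16.

f: a_k = 0, -1, 0, 1/3, 0, -1/5, …
g: a_k = 2, 4, 8, 16, 32, 64, …
L₀ := lclm(L_f,L_g); ord L₀ ≤ 2+1.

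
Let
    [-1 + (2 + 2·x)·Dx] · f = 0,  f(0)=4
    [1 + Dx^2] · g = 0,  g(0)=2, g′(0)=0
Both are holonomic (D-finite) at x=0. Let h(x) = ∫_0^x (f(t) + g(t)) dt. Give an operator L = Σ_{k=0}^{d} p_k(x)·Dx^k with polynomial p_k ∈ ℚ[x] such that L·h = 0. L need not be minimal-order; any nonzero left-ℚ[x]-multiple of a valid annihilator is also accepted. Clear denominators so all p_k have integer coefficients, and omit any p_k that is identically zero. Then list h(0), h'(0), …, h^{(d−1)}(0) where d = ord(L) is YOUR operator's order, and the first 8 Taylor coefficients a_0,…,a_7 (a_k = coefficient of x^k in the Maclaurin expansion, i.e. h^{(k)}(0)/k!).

L = (-7 - 8·x - 4·x^2)·Dx + (6 + 22·x + 24·x^2 + 8·x^3)·Dx^2 + (-7 - 8·x - 4·x^2)·Dx^3 + (6 + 22·x + 24·x^2 + 8·x^3)·Dx^4  (order 4).
h: a_k = 0, 6, 1, -1/2, 1/16, -7/480, 7/384, -977/80640, …
ICs: h(0) = 0, h′(0) = 6, h′′(0) = 2, h′′′(0) = -3.

f: a_k = 4, 2, -1/2, 1/4, -5/32, 7/64, -21/256, 33/512, …
g: a_k = 2, 0, -1, 0, 1/12, 0, -1/360, 0, …
Sum ⇒ L₀ = lclm(L_f,L_g) in ℚ(x)⟨Dx⟩.
h=∫h₀ ⇒ L = L₀·Dx.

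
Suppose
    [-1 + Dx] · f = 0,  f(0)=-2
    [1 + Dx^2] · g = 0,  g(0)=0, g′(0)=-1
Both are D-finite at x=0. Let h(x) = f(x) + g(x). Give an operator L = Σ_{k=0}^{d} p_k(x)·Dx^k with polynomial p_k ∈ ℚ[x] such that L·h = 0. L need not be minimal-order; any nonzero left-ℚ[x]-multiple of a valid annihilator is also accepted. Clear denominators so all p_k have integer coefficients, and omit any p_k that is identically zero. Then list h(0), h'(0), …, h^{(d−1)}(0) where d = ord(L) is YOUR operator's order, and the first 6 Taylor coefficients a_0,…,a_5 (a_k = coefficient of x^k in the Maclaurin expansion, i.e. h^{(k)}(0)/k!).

f: a_k = -2, -2, -1, -1/3, -1/12, -1/60, …
g: a_k = 0, -1, 0, 1/6, 0, -1/120, …
Sum ⇒ L₀ = lclm(L_f,L_g) in ℚ(x)⟨Dx⟩.
L = -1 + Dx - Dx^2 + Dx^3  (order 3).
h: a_k = -2, -3, -1, -1/6, -1/12, -1/40, …
ICs: h(0) = -2, h′(0) = -3, h′′(0) = -2.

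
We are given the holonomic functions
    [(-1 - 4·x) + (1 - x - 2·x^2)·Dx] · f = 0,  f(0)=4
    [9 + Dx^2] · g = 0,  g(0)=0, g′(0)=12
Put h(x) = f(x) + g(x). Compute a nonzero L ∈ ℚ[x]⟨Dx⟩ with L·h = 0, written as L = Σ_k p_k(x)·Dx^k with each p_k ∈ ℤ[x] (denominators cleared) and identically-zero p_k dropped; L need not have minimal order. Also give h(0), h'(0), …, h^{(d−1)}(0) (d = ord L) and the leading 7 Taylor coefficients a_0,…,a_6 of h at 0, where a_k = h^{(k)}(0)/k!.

L = (117 + 486·x + 135·x^2 + 360·x^3 + 540·x^4 + 432·x^5) + (-45 + 63·x + 81·x^2 - 153·x^3 - 18·x^4 + 324·x^5 + 216·x^6)·Dx + (13 + 54·x + 15·x^2 + 40·x^3 + 60·x^4 + 48·x^5)·Dx^2 + (-5 + 7·x + 9·x^2 - 17·x^3 - 2·x^4 + 36·x^5 + 24·x^6)·Dx^3  (order 3).
h: a_k = 4, 16, 12, 2, 44, 921/10, 172, …
ICs: h(0) = 4, h′(0) = 16, h′′(0) = 24.

f: a_k = 4, 4, 12, 20, 44, 84, 172, …
g: a_k = 0, 12, 0, -18, 0, 81/10, 0, …
L₀ := lclm(L_f,L_g); ord L₀ ≤ 1+2.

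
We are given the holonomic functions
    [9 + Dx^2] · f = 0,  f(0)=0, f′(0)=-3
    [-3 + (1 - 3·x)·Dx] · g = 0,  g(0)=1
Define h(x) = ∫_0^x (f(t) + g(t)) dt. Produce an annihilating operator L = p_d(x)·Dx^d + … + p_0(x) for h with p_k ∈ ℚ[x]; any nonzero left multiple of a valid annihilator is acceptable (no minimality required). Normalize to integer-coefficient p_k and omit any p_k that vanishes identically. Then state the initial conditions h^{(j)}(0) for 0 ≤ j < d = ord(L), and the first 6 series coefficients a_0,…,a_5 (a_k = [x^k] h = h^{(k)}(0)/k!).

L = (-63 + 54·x - 81·x^2)·Dx + (9 - 45·x + 81·x^2 - 81·x^3)·Dx^2 + (-7 + 6·x - 9·x^2)·Dx^3 + (1 - 5·x + 9·x^2 - 9·x^3)·Dx^4  (order 4).
h: a_k = 0, 1, 0, 3, 63/8, 81/5, …
ICs: h(0) = 0, h′(0) = 1, h′′(0) = 0, h′′′(0) = 18.

f: a_k = 0, -3, 0, 9/2, 0, -81/40, …
g: a_k = 1, 3, 9, 27, 81, 243, …
L₀ := lclm(L_f,L_g); ord L₀ ≤ 2+1.
∫: right-multiply L₀ by Dx.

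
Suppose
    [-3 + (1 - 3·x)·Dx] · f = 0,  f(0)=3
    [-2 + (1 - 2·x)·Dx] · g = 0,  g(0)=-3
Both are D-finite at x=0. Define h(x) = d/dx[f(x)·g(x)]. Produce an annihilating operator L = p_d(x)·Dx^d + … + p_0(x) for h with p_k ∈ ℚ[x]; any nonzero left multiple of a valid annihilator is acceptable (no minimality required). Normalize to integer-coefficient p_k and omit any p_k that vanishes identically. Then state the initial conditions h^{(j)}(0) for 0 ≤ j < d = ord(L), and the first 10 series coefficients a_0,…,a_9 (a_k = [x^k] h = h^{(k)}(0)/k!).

L = (38 - 180·x + 216·x^2) + (-5 + 37·x - 90·x^2 + 72·x^3)·Dx  (order 1).
h: a_k = -45, -342, -1755, -7596, -29925, -111186, -397215, -1380312, -4700025, -15758910, …
ICs: h(0) = -45.

f: a_k = 3, 9, 27, 81, 243, 729, 2187, 6561, 19683, 59049, …
g: a_k = -3, -6, -12, -24, -48, -96, -192, -384, -768, -1536, …
f·g: L₀ = L_f ⊗_s L_g, ord ≤ 1·1.
Derive L from L₀ (diff closure).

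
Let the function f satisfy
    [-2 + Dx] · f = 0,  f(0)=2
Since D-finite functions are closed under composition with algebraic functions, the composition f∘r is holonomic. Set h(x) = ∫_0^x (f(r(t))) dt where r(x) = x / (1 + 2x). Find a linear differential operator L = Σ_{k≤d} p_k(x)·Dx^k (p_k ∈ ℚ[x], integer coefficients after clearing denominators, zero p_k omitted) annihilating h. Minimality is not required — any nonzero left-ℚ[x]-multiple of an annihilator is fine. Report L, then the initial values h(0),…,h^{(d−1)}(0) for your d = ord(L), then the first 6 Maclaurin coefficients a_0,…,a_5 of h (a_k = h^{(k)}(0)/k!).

f: a_k = 2, 4, 4, 8/3, 4/3, 8/15, …
L₀ from L_f via x↦r, Dx↦r'^{-1}Dx.
Integrate: L := L₀·Dx.
L = -2·Dx + (1 + 4·x + 4·x^2)·Dx^2  (order 2).
h: a_k = 0, 2, 2, -4/3, 2/3, 4/15, …
ICs: h(0) = 0, h′(0) = 2.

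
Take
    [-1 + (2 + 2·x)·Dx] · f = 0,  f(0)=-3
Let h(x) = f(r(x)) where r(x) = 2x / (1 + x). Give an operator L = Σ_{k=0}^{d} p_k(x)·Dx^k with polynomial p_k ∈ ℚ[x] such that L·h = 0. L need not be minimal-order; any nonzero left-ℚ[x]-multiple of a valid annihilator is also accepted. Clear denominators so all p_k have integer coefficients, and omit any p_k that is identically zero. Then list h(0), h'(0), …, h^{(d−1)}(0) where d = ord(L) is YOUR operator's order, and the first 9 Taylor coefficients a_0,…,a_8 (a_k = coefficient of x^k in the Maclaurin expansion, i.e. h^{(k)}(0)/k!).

L = -1 + (1 + 4·x + 3·x^2)·Dx  (order 1).
h: a_k = -3, -3, 9/2, -15/2, 111/8, -225/8, 981/16, -2259/16, 43335/128, …
ICs: h(0) = -3.

f: a_k = -3, -3/2, 3/8, -3/16, 15/128, -21/256, 63/1024, -99/2048, 1287/32768, …
h₀=f(r): pull back L_f along r ⇒ L₀.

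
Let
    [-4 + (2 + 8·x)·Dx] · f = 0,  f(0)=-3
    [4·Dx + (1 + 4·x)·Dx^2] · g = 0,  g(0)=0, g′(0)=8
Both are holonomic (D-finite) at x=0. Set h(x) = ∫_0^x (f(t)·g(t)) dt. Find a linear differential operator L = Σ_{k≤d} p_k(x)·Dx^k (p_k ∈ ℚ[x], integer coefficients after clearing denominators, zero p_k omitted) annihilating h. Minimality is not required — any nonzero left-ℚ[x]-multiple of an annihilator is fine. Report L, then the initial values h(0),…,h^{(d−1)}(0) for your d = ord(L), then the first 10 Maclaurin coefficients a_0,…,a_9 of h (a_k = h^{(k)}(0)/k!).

L = 4·Dx + (1 + 8·x + 16·x^2)·Dx^3  (order 3).
h: a_k = 0, 0, -12, 0, 4, -64/5, 568/15, -3968/35, 12172/35, -344192/315, …
ICs: h(0) = 0, h′(0) = 0, h′′(0) = -24.

f: a_k = -3, -6, 6, -12, 30, -84, 252, -792, 2574, -8580, …
g: a_k = 0, 8, -16, 128/3, -128, 2048/5, -4096/3, 32768/7, -16384, 524288/9, …
f·g: L₀ = L_f ⊗_s L_g, ord ≤ 1·2.
∫: right-multiply L₀ by Dx.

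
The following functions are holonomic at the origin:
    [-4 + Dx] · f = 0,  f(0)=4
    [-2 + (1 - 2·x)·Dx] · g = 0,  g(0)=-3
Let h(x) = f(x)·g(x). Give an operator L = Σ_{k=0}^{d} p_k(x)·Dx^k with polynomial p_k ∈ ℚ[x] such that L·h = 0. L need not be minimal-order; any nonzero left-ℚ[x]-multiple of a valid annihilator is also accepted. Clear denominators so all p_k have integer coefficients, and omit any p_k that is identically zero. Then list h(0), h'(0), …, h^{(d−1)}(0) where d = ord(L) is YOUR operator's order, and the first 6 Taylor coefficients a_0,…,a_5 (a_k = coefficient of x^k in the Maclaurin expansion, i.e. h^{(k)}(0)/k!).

L = (6 - 8·x) + (-1 + 2·x)·Dx  (order 1).
h: a_k = -12, -72, -240, -608, -1344, -13952/5, …
ICs: h(0) = -12.

f: a_k = 4, 16, 32, 128/3, 128/3, 512/15, …
g: a_k = -3, -6, -12, -24, -48, -96, …
h₀=f·g: eliminate ⇒ L₀, order ≤ 1·1.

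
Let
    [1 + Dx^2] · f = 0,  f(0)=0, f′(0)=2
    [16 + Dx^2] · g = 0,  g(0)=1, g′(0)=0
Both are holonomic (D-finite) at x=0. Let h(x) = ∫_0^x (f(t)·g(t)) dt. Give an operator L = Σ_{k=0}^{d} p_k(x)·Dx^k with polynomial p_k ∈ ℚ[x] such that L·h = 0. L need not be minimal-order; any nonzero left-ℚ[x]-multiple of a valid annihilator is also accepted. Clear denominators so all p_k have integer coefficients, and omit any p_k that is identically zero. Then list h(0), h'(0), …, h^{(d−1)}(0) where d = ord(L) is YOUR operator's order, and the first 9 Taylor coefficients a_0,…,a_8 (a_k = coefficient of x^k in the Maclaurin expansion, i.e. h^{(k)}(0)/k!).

L = 225·Dx + 34·Dx^3 + Dx^5  (order 5).
h: a_k = 0, 0, 1, 0, -49/12, 0, 1441/360, 0, -37969/20160, …
ICs: h(0) = 0, h′(0) = 0, h′′(0) = 2, h′′′(0) = 0, h′′′′(0) = -98.

f: a_k = 0, 2, 0, -1/3, 0, 1/60, 0, -1/2520, 0, …
g: a_k = 1, 0, -8, 0, 32/3, 0, -256/45, 0, 512/315, …
h₀=f·g: eliminate ⇒ L₀, order ≤ 2·2.
Integrate: L := L₀·Dx.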